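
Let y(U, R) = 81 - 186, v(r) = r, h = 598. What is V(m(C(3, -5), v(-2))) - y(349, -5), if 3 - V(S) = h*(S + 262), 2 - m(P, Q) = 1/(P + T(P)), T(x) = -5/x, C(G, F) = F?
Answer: -315827/2 ≈ -1.5791e+5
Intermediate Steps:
m(P, Q) = 2 - 1/(P - 5/P)
V(S) = -156673 - 598*S (V(S) = 3 - 598*(S + 262) = 3 - 598*(262 + S) = 3 - (156676 + 598*S) = 3 + (-156676 - 598*S) = -156673 - 598*S)
y(U, R) = -105
V(m(C(3, -5), v(-2))) - y(349, -5) = (-156673 - 598*(-10 - 5*(-1 + 2*(-5)))/(-5 + (-5)²)) - 1*(-105) = (-156673 - 598*(-10 - 5*(-1 - 10))/(-5 + 25)) + 105 = (-156673 - 598*(-10 - 5*(-11))/20) + 105 = (-156673 - 299*(-10 + 55)/10) + 105 = (-156673 - 299*45/10) + 105 = (-156673 - 598*9/4) + 105 = (-156673 - 2691/2) + 105 = -316037/2 + 105 = -315827/2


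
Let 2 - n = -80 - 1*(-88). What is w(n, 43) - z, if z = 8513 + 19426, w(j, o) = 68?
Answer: -27871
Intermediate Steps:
n = -6 (n = 2 - (-80 - 1*(-88)) = 2 - (-80 + 88) = 2 - 1*8 = 2 - 8 = -6)
z = 27939
w(n, 43) - z = 68 - 1*27939 = 68 - 27939 = -27871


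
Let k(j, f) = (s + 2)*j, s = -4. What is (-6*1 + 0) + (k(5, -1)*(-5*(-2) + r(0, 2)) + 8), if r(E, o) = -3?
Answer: -68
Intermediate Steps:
k(j, f) = -2*j (k(j, f) = (-4 + 2)*j = -2*j)
(-6*1 + 0) + (k(5, -1)*(-5*(-2) + r(0, 2)) + 8) = (-6*1 + 0) + ((-2*5)*(-5*(-2) - 3) + 8) = (-6 + 0) + (-10*(10 - 3) + 8) = -6 + (-10*7 + 8) = -6 + (-70 + 8) = -6 - 62 = -68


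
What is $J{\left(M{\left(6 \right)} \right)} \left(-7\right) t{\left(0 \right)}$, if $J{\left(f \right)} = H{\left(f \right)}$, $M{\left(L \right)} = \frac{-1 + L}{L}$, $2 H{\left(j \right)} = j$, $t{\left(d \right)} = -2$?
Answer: $\frac{35}{6} \approx 5.8333$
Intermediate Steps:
$H{\left(j \right)} = \frac{j}{2}$
$M{\left(L \right)} = \frac{-1 + L}{L}$
$J{\left(f \right)} = \frac{f}{2}$
$J{\left(M{\left(6 \right)} \right)} \left(-7\right) t{\left(0 \right)} = \frac{\frac{1}{6} \left(-1 + 6\right)}{2} \left(-7\right) \left(-2\right) = \frac{\frac{1}{6} \cdot 5}{2} \left(-7\right) \left(-2\right) = \frac{1}{2} \cdot \frac{5}{6} \left(-7\right) \left(-2\right) = \frac{5}{12} \left(-7\right) \left(-2\right) = \left(- \frac{35}{12}\right) \left(-2\right) = \frac{35}{6}$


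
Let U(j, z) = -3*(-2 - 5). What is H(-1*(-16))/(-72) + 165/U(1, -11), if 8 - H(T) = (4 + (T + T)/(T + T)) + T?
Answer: 4051/504 ≈ 8.0377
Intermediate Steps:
U(j, z) = 21 (U(j, z) = -3*(-7) = 21)
H(T) = 3 - T (H(T) = 8 - ((4 + (T + T)/(T + T)) + T) = 8 - ((4 + (2*T)/((2*T))) + T) = 8 - ((4 + (2*T)*(1/(2*T))) + T) = 8 - ((4 + 1) + T) = 8 - (5 + T) = 8 + (-5 - T) = 3 - T)
H(-1*(-16))/(-72) + 165/U(1, -11) = (3 - (-1)*(-16))/(-72) + 165/21 = (3 - 1*16)*(-1/72) + 165*(1/21) = (3 - 16)*(-1/72) + 55/7 = -13*(-1/72) + 55/7 = 13/72 + 55/7 = 4051/504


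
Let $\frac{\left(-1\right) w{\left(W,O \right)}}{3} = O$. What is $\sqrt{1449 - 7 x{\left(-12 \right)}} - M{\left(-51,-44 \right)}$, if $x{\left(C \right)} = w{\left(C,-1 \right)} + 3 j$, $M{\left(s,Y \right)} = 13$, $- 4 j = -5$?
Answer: $-13 + \frac{3 \sqrt{623}}{2} \approx 24.44$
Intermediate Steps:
$j = \frac{5}{4}$ ($j = \left(- \frac{1}{4}\right) \left(-5\right) = \frac{5}{4} \approx 1.25$)
$w{\left(W,O \right)} = - 3 O$
$x{\left(C \right)} = \frac{27}{4}$ ($x{\left(C \right)} = \left(-3\right) \left(-1\right) + 3 \cdot \frac{5}{4} = 3 + \frac{15}{4} = \frac{27}{4}$)
$\sqrt{1449 - 7 x{\left(-12 \right)}} - M{\left(-51,-44 \right)} = \sqrt{1449 - \frac{189}{4}} - 13 = \sqrt{\frac{5607}{4}} - 13 = \frac{3 \sqrt{623}}{2} - 13 = -13 + \frac{3 \sqrt{623}}{2}$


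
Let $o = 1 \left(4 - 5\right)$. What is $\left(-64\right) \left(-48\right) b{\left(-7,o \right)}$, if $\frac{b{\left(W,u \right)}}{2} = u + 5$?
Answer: $24576$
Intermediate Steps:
$o = -1$ ($o = 1 \left(-1\right) = -1$)
$b{\left(W,u \right)} = 10 + 2 u$ ($b{\left(W,u \right)} = 2 \left(u + 5\right) = 2 \left(5 + u\right) = 10 + 2 u$)
$\left(-64\right) \left(-48\right) b{\left(-7,o \right)} = \left(-64\right) \left(-48\right) \left(10 + 2 \left(-1\right)\right) = 3072 \left(10 - 2\right) = 3072 \cdot 8 = 24576$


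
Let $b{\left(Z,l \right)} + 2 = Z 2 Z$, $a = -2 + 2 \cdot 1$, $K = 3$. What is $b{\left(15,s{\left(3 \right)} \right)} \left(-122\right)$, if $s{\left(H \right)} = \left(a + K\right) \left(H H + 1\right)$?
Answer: $-54656$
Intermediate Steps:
$a = 0$ ($a = -2 + 2 = 0$)
$s{\left(H \right)} = 3 + 3 H^{2}$ ($s{\left(H \right)} = \left(0 + 3\right) \left(H H + 1\right) = 3 \left(H^{2} + 1\right) = 3 \left(1 + H^{2}\right) = 3 + 3 H^{2}$)
$b{\left(Z,l \right)} = -2 + 2 Z^{2}$ ($b{\left(Z,l \right)} = -2 + Z 2 Z = -2 + 2 Z Z = -2 + 2 Z^{2}$)
$b{\left(15,s{\left(3 \right)} \right)} \left(-122\right) = \left(-2 + 2 \cdot 15^{2}\right) \left(-122\right) = \left(-2 + 2 \cdot 225\right) \left(-122\right) = \left(-2 + 450\right) \left(-122\right) = 448 \left(-122\right) = -54656$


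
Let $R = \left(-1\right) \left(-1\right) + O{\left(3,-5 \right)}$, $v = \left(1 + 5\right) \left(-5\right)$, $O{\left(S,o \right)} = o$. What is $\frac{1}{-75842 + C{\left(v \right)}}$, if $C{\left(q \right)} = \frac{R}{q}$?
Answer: $- \frac{15}{1137628} \approx -1.3185 \cdot 10^{-5}$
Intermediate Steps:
$v = -30$ ($v = 6 \left(-5\right) = -30$)
$R = -4$ ($R = \left(-1\right) \left(-1\right) - 5 = 1 - 5 = -4$)
$C{\left(q \right)} = - \frac{4}{q}$
$\frac{1}{-75842 + C{\left(v \right)}} = \frac{1}{-75842 - \frac{4}{-30}} = \frac{1}{-75842 - - \frac{2}{15}} = \frac{1}{-75842 + \frac{2}{15}} = \frac{1}{- \frac{1137628}{15}} = - \frac{15}{1137628}$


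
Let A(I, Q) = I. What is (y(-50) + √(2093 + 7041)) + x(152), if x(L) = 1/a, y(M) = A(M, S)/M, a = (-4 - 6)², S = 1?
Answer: 101/100 + √9134 ≈ 96.582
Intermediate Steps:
a = 100 (a = (-10)² = 100)
y(M) = 1 (y(M) = M/M = 1)
x(L) = 1/100
(y(-50) + √(2093 + 7041)) + x(152) = (1 + √(2093 + 7041)) + 1/100 = (1 + √9134) + 1/100 = 101/100 + √9134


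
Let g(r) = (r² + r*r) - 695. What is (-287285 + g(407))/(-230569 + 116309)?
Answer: -21659/57130 ≈ -0.37912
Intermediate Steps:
g(r) = -695 + 2*r² (g(r) = (r² + r²) - 695 = 2*r² - 695 = -695 + 2*r²)
(-287285 + g(407))/(-230569 + 116309) = (-287285 + (-695 + 2*407²))/(-230569 + 116309) = (-287285 + (-695 + 2*165649))/(-114260) = (-287285 + (-695 + 331298))*(-1/114260) = (-287285 + 330603)*(-1/114260) = 43318*(-1/114260) = -21659/57130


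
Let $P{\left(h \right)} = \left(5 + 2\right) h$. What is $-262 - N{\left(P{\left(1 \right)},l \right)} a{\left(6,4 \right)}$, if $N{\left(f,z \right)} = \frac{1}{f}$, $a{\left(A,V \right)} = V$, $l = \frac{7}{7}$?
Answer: $- \frac{1838}{7} \approx -262.57$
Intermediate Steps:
$l = 1$ ($l = 7 \cdot \frac{1}{7} = 1$)
$P{\left(h \right)} = 7 h$
$-262 - N{\left(P{\left(1 \right)},l \right)} a{\left(6,4 \right)} = -262 - \frac{1}{7 \cdot 1} \cdot 4 = -262 - \frac{1}{7} \cdot 4 = -262 - \frac{4}{7} = - \frac{1838}{7}$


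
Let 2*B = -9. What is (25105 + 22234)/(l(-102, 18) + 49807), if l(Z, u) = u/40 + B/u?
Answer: 236695/249036 ≈ 0.95045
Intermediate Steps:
B = -9/2 (B = (½)*(-9) = -9/2 ≈ -4.5000)
l(Z, u) = -9/(2*u) + u/40 (l(Z, u) = u/40 - 9/(2*u) = -9/(2*u) + u/40)
(25105 + 22234)/(l(-102, 18) + 49807) = (25105 + 22234)/((1/40)*(-180 + 18²)/18 + 49807) = 47339/((1/40)*(1/18)*(-180 + 324) + 49807) = 47339/((1/40)*(1/18)*144 + 49807) = 47339/(⅕ + 49807) = 47339/(249036/5) = 47339*(5/249036) = 236695/249036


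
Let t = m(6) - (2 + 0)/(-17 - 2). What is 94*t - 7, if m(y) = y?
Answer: 10771/19 ≈ 566.89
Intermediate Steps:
t = 116/19 (t = 6 - (2 + 0)/(-17 - 2) = 6 - 2/(-19) = 6 - 2*(-1)/19 = 6 - 1*(-2/19) = 6 + 2/19 = 116/19 ≈ 6.1053)
94*t - 7 = 94*(116/19) - 7 = 10904/19 - 7 = 10771/19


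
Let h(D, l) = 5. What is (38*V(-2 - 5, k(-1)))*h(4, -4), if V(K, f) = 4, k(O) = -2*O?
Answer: 760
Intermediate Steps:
(38*V(-2 - 5, k(-1)))*h(4, -4) = (38*4)*5 = 152*5 = 760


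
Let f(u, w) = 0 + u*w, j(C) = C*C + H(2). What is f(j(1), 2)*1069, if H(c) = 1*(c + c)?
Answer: 10690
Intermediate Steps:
H(c) = 2*c (H(c) = 1*(2*c) = 2*c)
j(C) = 4 + C**2 (j(C) = C*C + 2*2 = C**2 + 4 = 4 + C**2)
f(u, w) = u*w
f(j(1), 2)*1069 = ((4 + 1**2)*2)*1069 = ((4 + 1)*2)*1069 = (5*2)*1069 = 10*1069 = 10690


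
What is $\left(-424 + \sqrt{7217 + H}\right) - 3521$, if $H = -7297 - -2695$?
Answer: $-3945 + \sqrt{2615} \approx -3893.9$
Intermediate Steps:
$H = -4602$ ($H = -7297 + 2695 = -4602$)
$\left(-424 + \sqrt{7217 + H}\right) - 3521 = \left(-424 + \sqrt{7217 - 4602}\right) - 3521 = \left(-424 + \sqrt{2615}\right) - 3521 = -3945 + \sqrt{2615}$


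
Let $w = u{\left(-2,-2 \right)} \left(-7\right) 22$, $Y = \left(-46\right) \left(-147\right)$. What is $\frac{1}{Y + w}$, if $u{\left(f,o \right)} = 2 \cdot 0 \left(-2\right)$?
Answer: $\frac{1}{6762} \approx 0.00014789$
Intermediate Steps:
$u{\left(f,o \right)} = 0$ ($u{\left(f,o \right)} = 0 \left(-2\right) = 0$)
$Y = 6762$
$w = 0$ ($w = 0 \left(-7\right) 22 = 0 \cdot 22 = 0$)
$\frac{1}{Y + w} = \frac{1}{6762 + 0} = \frac{1}{6762}$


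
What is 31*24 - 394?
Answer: 350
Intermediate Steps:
31*24 - 394 = 744 - 394 = 350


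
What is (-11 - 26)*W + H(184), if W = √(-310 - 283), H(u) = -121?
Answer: -121 - 37*I*√593 ≈ -121.0 - 901.01*I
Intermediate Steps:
W = I*√593 (W = √(-593) = I*√593 ≈ 24.352*I)
(-11 - 26)*W + H(184) = (-11 - 26)*(I*√593) - 121 = -37*I*√593 - 121 = -121 - 37*I*√593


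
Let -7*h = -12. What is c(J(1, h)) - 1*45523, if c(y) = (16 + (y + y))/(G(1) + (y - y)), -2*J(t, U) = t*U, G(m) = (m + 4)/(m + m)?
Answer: -318621/7 ≈ -45517.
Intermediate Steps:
h = 12/7 (h = -⅐*(-12) = 12/7 ≈ 1.7143)
G(m) = (4 + m)/(2*m) (G(m) = (4 + m)/((2*m)) = (4 + m)*(1/(2*m)) = (4 + m)/(2*m))
J(t, U) = -U*t/2 (J(t, U) = -t*U/2 = -U*t/2)
c(y) = 32/5 + 4*y/5 (c(y) = (16 + (y + y))/((½)*(4 + 1)/1 + (y - y)) = (16 + 2*y)/((½)*1*5 + 0) = (16 + 2*y)/(5/2 + 0) = (16 + 2*y)/(5/2) = (16 + 2*y)*(⅖) = 32/5 + 4*y/5)
c(J(1, h)) - 1*45523 = (32/5 + 4*(-½*12/7*1)/5) - 1*45523 = (32/5 + (⅘)*(-6/7)) - 45523 = (32/5 - 24/35) - 45523 = 40/7 - 45523 = -318621/7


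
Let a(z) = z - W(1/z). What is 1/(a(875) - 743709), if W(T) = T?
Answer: -875/649979751 ≈ -1.3462e-6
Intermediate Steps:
a(z) = z - 1/z
1/(a(875) - 743709) = 1/((875 - 1/875) - 743709) = 1/(765624/875 - 743709) = 1/(-649979751/875) = -875/649979751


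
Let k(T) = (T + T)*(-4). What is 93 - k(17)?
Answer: 229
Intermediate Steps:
k(T) = -8*T (k(T) = (2*T)*(-4) = -8*T)
93 - k(17) = 93 - (-8)*17 = 93 - 1*(-136) = 93 + 136 = 229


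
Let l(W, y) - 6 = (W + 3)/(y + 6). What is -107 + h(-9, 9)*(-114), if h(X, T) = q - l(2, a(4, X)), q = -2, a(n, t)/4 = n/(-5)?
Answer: 7060/7 ≈ 1008.6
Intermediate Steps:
a(n, t) = -4*n/5 (a(n, t) = 4*(n/(-5)) = 4*(n*(-1/5)) = 4*(-n/5) = -4*n/5)
l(W, y) = 6 + (3 + W)/(6 + y) (l(W, y) = 6 + (W + 3)/(y + 6) = 6 + (3 + W)/(6 + y))
h(X, T) = -137/14 (h(X, T) = -2 - (39 + 2 + 6*(-4/5*4))/(6 - 4/5*4) = -2 - (39 + 2 + 6*(-16/5))/(6 - 16/5) = -2 - (39 + 2 - 96/5)/14/5 = -2 - 5*109/(14*5) = -2 - 1*109/14 = -2 - 109/14 = -137/14)
-107 + h(-9, 9)*(-114) = -107 - 137/14*(-114) = -107 + 7809/7 = 7060/7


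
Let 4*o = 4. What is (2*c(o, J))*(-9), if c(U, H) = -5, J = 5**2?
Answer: 90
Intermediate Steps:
J = 25
o = 1 (o = (1/4)*4 = 1)
(2*c(o, J))*(-9) = (2*(-5))*(-9) = -10*(-9) = 90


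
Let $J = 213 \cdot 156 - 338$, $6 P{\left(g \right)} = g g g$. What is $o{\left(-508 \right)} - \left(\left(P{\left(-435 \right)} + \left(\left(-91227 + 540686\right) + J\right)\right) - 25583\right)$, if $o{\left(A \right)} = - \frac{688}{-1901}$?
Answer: $\frac{50422302169}{3802} \approx 1.3262 \cdot 10^{7}$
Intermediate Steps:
$P{\left(g \right)} = \frac{g^{3}}{6}$ ($P{\left(g \right)} = \frac{g g g}{6} = \frac{g^{2} g}{6} = \frac{g^{3}}{6}$)
$o{\left(A \right)} = \frac{688}{1901}$ ($o{\left(A \right)} = \left(-688\right) \left(- \frac{1}{1901}\right) = \frac{688}{1901}$)
$J = 32890$ ($J = 33228 - 338 = 32890$)
$o{\left(-508 \right)} - \left(\left(P{\left(-435 \right)} + \left(\left(-91227 + 540686\right) + J\right)\right) - 25583\right) = \frac{688}{1901} - \left(\left(\frac{\left(-435\right)^{3}}{6} + \left(\left(-91227 + 540686\right) + 32890\right)\right) - 25583\right) = \frac{688}{1901} - \left(\left(\frac{1}{6} \left(-82312875\right) + \left(449459 + 32890\right)\right) - 25583\right) = \frac{688}{1901} - \left(\left(- \frac{27437625}{2} + 482349\right) - 25583\right) = \frac{688}{1901} - \left(- \frac{26472927}{2} - 25583\right) = \frac{688}{1901} - - \frac{26524093}{2} = \frac{688}{1901} + \frac{26524093}{2} = \frac{50422302169}{3802}$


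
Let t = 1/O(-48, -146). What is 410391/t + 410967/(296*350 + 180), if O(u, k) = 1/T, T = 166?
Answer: 21329299251/8613740 ≈ 2476.2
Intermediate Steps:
O(u, k) = 1/166
t = 166 (t = 1/(1/166) = 166)
410391/t + 410967/(296*350 + 180) = 410391/166 + 410967/(296*350 + 180) = 410391*(1/166) + 410967/(103600 + 180) = 410391/166 + 410967/103780 = 21329299251/8613740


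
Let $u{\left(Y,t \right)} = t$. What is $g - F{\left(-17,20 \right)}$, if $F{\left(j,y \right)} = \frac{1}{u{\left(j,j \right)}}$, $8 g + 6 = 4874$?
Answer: $\frac{20691}{34} \approx 608.56$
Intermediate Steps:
$g = \frac{1217}{2}$ ($g = - \frac{3}{4} + \frac{1}{8} \cdot 4874 = - \frac{3}{4} + \frac{2437}{4} = \frac{1217}{2} \approx 608.5$)
$F{\left(j,y \right)} = \frac{1}{j}$
$g - F{\left(-17,20 \right)} = \frac{1217}{2} - \frac{1}{-17} = \frac{1217}{2} - - \frac{1}{17} = \frac{1217}{2} + \frac{1}{17} = \frac{20691}{34}$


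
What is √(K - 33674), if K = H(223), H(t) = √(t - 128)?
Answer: √(-33674 + √95) ≈ 183.48*I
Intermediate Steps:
H(t) = √(-128 + t)
K = √95 (K = √(-128 + 223) = √95 ≈ 9.7468)
√(K - 33674) = √(√95 - 33674) = √(-33674 + √95)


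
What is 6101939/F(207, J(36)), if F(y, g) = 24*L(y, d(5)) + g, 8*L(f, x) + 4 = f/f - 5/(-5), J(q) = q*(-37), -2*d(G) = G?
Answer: -6101939/1338 ≈ -4560.5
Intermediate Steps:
d(G) = -G/2
J(q) = -37*q
L(f, x) = -1/4 (L(f, x) = -1/2 + (f/f - 5/(-5))/8 = -1/2 + (1 - 5*(-1/5))/8 = -1/2 + (1 + 1)/8 = -1/2 + (1/8)*2 = -1/2 + 1/4 = -1/4)
F(y, g) = -6 + g (F(y, g) = 24*(-1/4) + g = -6 + g)
6101939/F(207, J(36)) = 6101939/(-6 - 37*36) = 6101939/(-6 - 1332) = 6101939/(-1338) = 6101939*(-1/1338) = -6101939/1338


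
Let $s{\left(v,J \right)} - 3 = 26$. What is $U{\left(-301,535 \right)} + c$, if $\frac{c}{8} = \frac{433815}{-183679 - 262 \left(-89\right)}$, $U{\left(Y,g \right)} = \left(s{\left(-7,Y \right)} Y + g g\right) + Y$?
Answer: $\frac{44447796875}{160361} \approx 2.7717 \cdot 10^{5}$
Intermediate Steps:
$s{\left(v,J \right)} = 29$ ($s{\left(v,J \right)} = 3 + 26 = 29$)
$U{\left(Y,g \right)} = g^{2} + 30 Y$ ($U{\left(Y,g \right)} = \left(29 Y + g g\right) + Y = \left(29 Y + g^{2}\right) + Y = \left(g^{2} + 29 Y\right) + Y = g^{2} + 30 Y$)
$c = - \frac{3470520}{160361}$ ($c = 8 \frac{433815}{-183679 - 262 \left(-89\right)} = 8 \frac{433815}{-183679 - -23318} = 8 \frac{433815}{-183679 + 23318} = 8 \frac{433815}{-160361} = 8 \cdot 433815 \left(- \frac{1}{160361}\right) = 8 \left(- \frac{433815}{160361}\right) = - \frac{3470520}{160361} \approx -21.642$)
$U{\left(-301,535 \right)} + c = \left(535^{2} + 30 \left(-301\right)\right) - \frac{3470520}{160361} = \left(286225 - 9030\right) - \frac{3470520}{160361} = 277195 - \frac{3470520}{160361} = \frac{44447796875}{160361}$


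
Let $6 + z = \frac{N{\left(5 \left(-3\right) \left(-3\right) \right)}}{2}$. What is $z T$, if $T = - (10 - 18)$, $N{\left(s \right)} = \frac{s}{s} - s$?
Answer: $-224$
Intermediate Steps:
$N{\left(s \right)} = 1 - s$
$z = -28$ ($z = -6 + \frac{1 - 5 \left(-3\right) \left(-3\right)}{2} = -6 + \left(1 - \left(-15\right) \left(-3\right)\right) \frac{1}{2} = -6 + \left(1 - 45\right) \frac{1}{2} = -6 - 22 = -28$)
$T = 8$ ($T = - (10 - 18) = \left(-1\right) \left(-8\right) = 8$)
$z T = \left(-28\right) 8 = -224$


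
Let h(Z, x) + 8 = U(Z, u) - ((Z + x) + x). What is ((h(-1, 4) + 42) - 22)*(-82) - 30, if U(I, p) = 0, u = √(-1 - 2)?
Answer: -440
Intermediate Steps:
u = I*√3 (u = √(-3) = I*√3 ≈ 1.732*I)
h(Z, x) = -8 - Z - 2*x (h(Z, x) = -8 + (0 - ((Z + x) + x)) = -8 + (0 - (Z + 2*x)) = -8 + (0 + (-Z - 2*x)) = -8 + (-Z - 2*x) = -8 - Z - 2*x)
((h(-1, 4) + 42) - 22)*(-82) - 30 = (((-8 - 1*(-1) - 2*4) + 42) - 22)*(-82) - 30 = (((-8 + 1 - 8) + 42) - 22)*(-82) - 30 = ((-15 + 42) - 22)*(-82) - 30 = (27 - 22)*(-82) - 30 = 5*(-82) - 30 = -410 - 30 = -440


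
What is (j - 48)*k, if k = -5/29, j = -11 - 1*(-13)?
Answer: 230/29 ≈ 7.9310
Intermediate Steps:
j = 2 (j = -11 + 13 = 2)
k = -5/29 (k = -5*1/29 = -5/29 ≈ -0.17241)
(j - 48)*k = (2 - 48)*(-5/29) = -46*(-5/29) = 230/29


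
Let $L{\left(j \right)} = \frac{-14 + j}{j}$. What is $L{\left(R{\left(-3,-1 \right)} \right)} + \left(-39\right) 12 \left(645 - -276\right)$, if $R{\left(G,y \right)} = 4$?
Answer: $- \frac{862061}{2} \approx -4.3103 \cdot 10^{5}$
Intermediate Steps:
$L{\left(j \right)} = \frac{-14 + j}{j}$
$L{\left(R{\left(-3,-1 \right)} \right)} + \left(-39\right) 12 \left(645 - -276\right) = \frac{-14 + 4}{4} + \left(-39\right) 12 \left(645 - -276\right) = \frac{1}{4} \left(-10\right) - 468 \left(645 + 276\right) = - \frac{5}{2} - 431028 = - \frac{862061}{2}$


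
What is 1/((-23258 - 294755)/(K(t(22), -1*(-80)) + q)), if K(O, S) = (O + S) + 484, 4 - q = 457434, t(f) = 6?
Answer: 456860/318013 ≈ 1.4366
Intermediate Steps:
q = -457430 (q = 4 - 1*457434 = 4 - 457434 = -457430)
K(O, S) = 484 + O + S
1/((-23258 - 294755)/(K(t(22), -1*(-80)) + q)) = 1/((-23258 - 294755)/((484 + 6 - 1*(-80)) - 457430)) = 1/(-318013/((484 + 6 + 80) - 457430)) = 1/(-318013/(570 - 457430)) = 1/(-318013/(-456860)) = 1/(-318013*(-1/456860)) = 1/(318013/456860) = 456860/318013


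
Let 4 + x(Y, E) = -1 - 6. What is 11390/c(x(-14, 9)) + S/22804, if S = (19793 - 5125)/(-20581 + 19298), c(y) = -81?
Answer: -83311119397/592465023 ≈ -140.62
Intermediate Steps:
x(Y, E) = -11 (x(Y, E) = -4 + (-1 - 6) = -4 - 7 = -11)
S = -14668/1283 (S = 14668/(-1283) = 14668*(-1/1283) = -14668/1283 ≈ -11.433)
11390/c(x(-14, 9)) + S/22804 = 11390/(-81) - 14668/1283/22804 = 11390*(-1/81) - 14668/1283*1/22804 = -11390/81 - 3667/7314383 = -83311119397/592465023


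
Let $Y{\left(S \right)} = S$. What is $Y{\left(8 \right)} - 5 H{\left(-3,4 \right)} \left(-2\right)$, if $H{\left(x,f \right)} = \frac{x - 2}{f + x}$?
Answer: $-400$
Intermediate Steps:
$H{\left(x,f \right)} = \frac{-2 + x}{f + x}$
$Y{\left(8 \right)} - 5 H{\left(-3,4 \right)} \left(-2\right) = 8 - 5 \frac{-2 - 3}{4 - 3} \left(-2\right) = 8 - 5 \cdot 1^{-1} \left(-5\right) \left(-2\right) = 8 - 5 \cdot 1 \left(-5\right) \left(-2\right) = 8 \left(-5\right) \left(-5\right) \left(-2\right) = 8 \cdot 25 \left(-2\right) = 8 \left(-50\right) = -400$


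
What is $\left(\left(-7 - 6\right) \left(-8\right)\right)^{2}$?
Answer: $10816$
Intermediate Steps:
$\left(\left(-7 - 6\right) \left(-8\right)\right)^{2} = \left(\left(-13\right) \left(-8\right)\right)^{2} = 104^{2} = 10816$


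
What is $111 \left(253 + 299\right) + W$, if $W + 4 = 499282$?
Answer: $560550$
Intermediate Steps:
$W = 499278$ ($W = -4 + 499282 = 499278$)
$111 \left(253 + 299\right) + W = 111 \left(253 + 299\right) + 499278 = 111 \cdot 552 + 499278 = 61272 + 499278 = 560550$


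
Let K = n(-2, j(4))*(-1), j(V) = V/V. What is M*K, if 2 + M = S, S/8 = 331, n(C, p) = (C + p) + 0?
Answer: 2646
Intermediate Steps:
j(V) = 1
n(C, p) = C + p
S = 2648 (S = 8*331 = 2648)
M = 2646 (M = -2 + 2648 = 2646)
K = 1 (K = (-2 + 1)*(-1) = -1*(-1) = 1)
M*K = 2646*1 = 2646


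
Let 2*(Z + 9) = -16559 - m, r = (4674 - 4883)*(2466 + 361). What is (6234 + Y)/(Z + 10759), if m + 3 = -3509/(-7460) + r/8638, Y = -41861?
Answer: -2295785353960/161483083579 ≈ -14.217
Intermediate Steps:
r = -590843 (r = -209*2827 = -590843)
m = -2285348239/32219740 (m = -3 + (-3509/(-7460) - 590843/8638) = -3 + (-3509*(-1/7460) - 590843*1/8638) = -3 + (3509/7460 - 590843/8638) = -3 - 2188689019/32219740 = -2285348239/32219740 ≈ -70.930)
Z = -531821281741/64439480 (Z = -9 + (-16559 - 1*(-2285348239/32219740))/2 = -9 + (-16559 + 2285348239/32219740)/2 = -9 + (½)*(-531241326421/32219740) = -9 - 531241326421/64439480 = -531821281741/64439480 ≈ -8253.0)
(6234 + Y)/(Z + 10759) = (6234 - 41861)/(-531821281741/64439480 + 10759) = -35627/161483083579/64439480 = -35627*64439480/161483083579 = -2295785353960/161483083579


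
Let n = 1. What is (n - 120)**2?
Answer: 14161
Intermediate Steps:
(n - 120)**2 = (1 - 120)**2 = (-119)**2 = 14161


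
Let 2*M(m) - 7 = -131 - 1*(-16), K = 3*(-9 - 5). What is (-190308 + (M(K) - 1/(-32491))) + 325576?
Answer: 4393238075/32491 ≈ 1.3521e+5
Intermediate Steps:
K = -42 (K = 3*(-14) = -42)
M(m) = -54 (M(m) = 7/2 + (-131 - 1*(-16))/2 = 7/2 + (-131 + 16)/2 = 7/2 + (1/2)*(-115) = 7/2 - 115/2 = -54)
(-190308 + (M(K) - 1/(-32491))) + 325576 = (-190308 + (-54 - 1/(-32491))) + 325576 = (-190308 + (-54 - 1*(-1/32491))) + 325576 = (-190308 + (-54 + 1/32491)) + 325576 = (-190308 - 1754513/32491) + 325576 = -6185051741/32491 + 325576 = 4393238075/32491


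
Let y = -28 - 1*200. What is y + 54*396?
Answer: 21156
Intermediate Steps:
y = -228 (y = -28 - 200 = -228)
y + 54*396 = -228 + 54*396 = -228 + 21384 = 21156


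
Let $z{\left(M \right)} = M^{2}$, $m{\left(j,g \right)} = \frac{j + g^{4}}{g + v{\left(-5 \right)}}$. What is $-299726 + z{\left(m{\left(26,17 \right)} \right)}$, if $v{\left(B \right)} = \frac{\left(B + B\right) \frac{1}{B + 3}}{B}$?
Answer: $\frac{6903371353}{256} \approx 2.6966 \cdot 10^{7}$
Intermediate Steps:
$v{\left(B \right)} = \frac{2}{3 + B}$ ($v{\left(B \right)} = \frac{2 B \frac{1}{3 + B}}{B} = \frac{2}{3 + B}$)
$m{\left(j,g \right)} = \frac{j + g^{4}}{-1 + g}$ ($m{\left(j,g \right)} = \frac{j + g^{4}}{g + \frac{2}{3 - 5}} = \frac{j + g^{4}}{g + \frac{2}{-2}} = \frac{j + g^{4}}{g + 2 \left(- \frac{1}{2}\right)} = \frac{j + g^{4}}{g - 1} = \frac{j + g^{4}}{-1 + g}$)
$-299726 + z{\left(m{\left(26,17 \right)} \right)} = -299726 + \left(\frac{26 + 17^{4}}{-1 + 17}\right)^{2} = -299726 + \left(\frac{26 + 83521}{16}\right)^{2} = -299726 + \left(\frac{1}{16} \cdot 83547\right)^{2} = -299726 + \left(\frac{83547}{16}\right)^{2} = -299726 + \frac{6980101209}{256} = \frac{6903371353}{256}$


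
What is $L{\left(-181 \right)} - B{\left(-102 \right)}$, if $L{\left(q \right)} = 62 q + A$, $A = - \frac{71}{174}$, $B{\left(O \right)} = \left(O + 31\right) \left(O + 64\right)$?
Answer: $- \frac{2422151}{174} \approx -13920.0$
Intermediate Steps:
$B{\left(O \right)} = \left(31 + O\right) \left(64 + O\right)$
$A = - \frac{71}{174}$ ($A = \left(-71\right) \frac{1}{174} = - \frac{71}{174} \approx -0.40805$)
$L{\left(q \right)} = - \frac{71}{174} + 62 q$ ($L{\left(q \right)} = 62 q - \frac{71}{174} = - \frac{71}{174} + 62 q$)
$L{\left(-181 \right)} - B{\left(-102 \right)} = \left(- \frac{71}{174} + 62 \left(-181\right)\right) - \left(1984 + \left(-102\right)^{2} + 95 \left(-102\right)\right) = \left(- \frac{71}{174} - 11222\right) - \left(1984 + 10404 - 9690\right) = - \frac{1952699}{174} - 2698 = - \frac{2422151}{174}$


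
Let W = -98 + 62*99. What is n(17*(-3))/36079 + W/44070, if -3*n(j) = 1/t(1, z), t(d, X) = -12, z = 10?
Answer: 261502061/1908001836 ≈ 0.13706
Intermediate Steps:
n(j) = 1/36 (n(j) = -⅓/(-12) = -⅓*(-1/12) = 1/36)
W = 6040 (W = -98 + 6138 = 6040)
n(17*(-3))/36079 + W/44070 = (1/36)/36079 + 6040/44070 = (1/36)*(1/36079) + 6040*(1/44070) = 1/1298844 + 604/4407 = 261502061/1908001836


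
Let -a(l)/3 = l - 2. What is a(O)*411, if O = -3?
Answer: 6165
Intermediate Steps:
a(l) = 6 - 3*l (a(l) = -3*(l - 2) = -3*(-2 + l) = 6 - 3*l)
a(O)*411 = (6 - 3*(-3))*411 = (6 + 9)*411 = 15*411 = 6165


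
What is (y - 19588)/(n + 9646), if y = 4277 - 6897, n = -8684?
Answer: -11104/481 ≈ -23.085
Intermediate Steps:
y = -2620
(y - 19588)/(n + 9646) = (-2620 - 19588)/(-8684 + 9646) = -22208/962 = -22208*1/962 = -11104/481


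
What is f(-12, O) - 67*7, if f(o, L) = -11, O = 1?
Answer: -480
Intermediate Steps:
f(-12, O) - 67*7 = -11 - 67*7 = -11 - 469 = -480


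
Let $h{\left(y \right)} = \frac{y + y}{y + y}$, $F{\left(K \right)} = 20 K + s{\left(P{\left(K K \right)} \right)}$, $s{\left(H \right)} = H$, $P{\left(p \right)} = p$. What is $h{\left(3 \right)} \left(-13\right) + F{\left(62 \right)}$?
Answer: $5071$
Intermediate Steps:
$F{\left(K \right)} = K^{2} + 20 K$ ($F{\left(K \right)} = 20 K + K K = 20 K + K^{2} = K^{2} + 20 K$)
$h{\left(y \right)} = 1$ ($h{\left(y \right)} = \frac{2 y}{2 y} = 2 y \frac{1}{2 y} = 1$)
$h{\left(3 \right)} \left(-13\right) + F{\left(62 \right)} = 1 \left(-13\right) + 62 \left(20 + 62\right) = -13 + 62 \cdot 82 = -13 + 5084 = 5071$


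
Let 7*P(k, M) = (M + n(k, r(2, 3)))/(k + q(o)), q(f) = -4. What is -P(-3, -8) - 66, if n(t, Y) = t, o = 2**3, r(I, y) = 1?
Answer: -3245/49 ≈ -66.224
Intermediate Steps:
o = 8
P(k, M) = (M + k)/(7*(-4 + k)) (P(k, M) = ((M + k)/(k - 4))/7 = ((M + k)/(-4 + k))/7 = (M + k)/(7*(-4 + k)))
-P(-3, -8) - 66 = -(-8 - 3)/(7*(-4 - 3)) - 66 = -(-11)/(7*(-7)) - 66 = -(-1)*(-11)/(7*7) - 66 = -1*11/49 - 66 = -11/49 - 66 = -3245/49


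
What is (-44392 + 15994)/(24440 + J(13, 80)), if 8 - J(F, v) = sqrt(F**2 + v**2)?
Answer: -694274304/597698135 - 28398*sqrt(6569)/597698135 ≈ -1.1654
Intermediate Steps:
J(F, v) = 8 - sqrt(F**2 + v**2)
(-44392 + 15994)/(24440 + J(13, 80)) = (-44392 + 15994)/(24440 + (8 - sqrt(13**2 + 80**2))) = -28398/(24440 + (8 - sqrt(169 + 6400))) = -28398/(24440 + (8 - sqrt(6569))) = -28398/(24448 - sqrt(6569))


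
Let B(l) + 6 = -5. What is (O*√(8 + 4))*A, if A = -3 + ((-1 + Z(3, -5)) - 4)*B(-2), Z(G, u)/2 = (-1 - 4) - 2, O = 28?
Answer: 11536*√3 ≈ 19981.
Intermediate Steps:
B(l) = -11 (B(l) = -6 - 5 = -11)
Z(G, u) = -14 (Z(G, u) = 2*((-1 - 4) - 2) = 2*(-5 - 2) = 2*(-7) = -14)
A = 206 (A = -3 + ((-1 - 14) - 4)*(-11) = -3 + (-15 - 4)*(-11) = -3 - 19*(-11) = -3 + 209 = 206)
(O*√(8 + 4))*A = (28*√(8 + 4))*206 = (28*√12)*206 = (28*(2*√3))*206 = (56*√3)*206 = 11536*√3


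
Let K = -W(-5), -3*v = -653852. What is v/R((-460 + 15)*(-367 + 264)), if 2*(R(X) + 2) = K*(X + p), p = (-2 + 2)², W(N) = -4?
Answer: 163463/68751 ≈ 2.3776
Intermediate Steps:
v = 653852/3 (v = -⅓*(-653852) = 653852/3 ≈ 2.1795e+5)
K = 4 (K = -1*(-4) = 4)
p = 0 (p = 0² = 0)
R(X) = -2 + 2*X (R(X) = -2 + (4*(X + 0))/2 = -2 + (4*X)/2 = -2 + 2*X)
v/R((-460 + 15)*(-367 + 264)) = 653852/(3*(-2 + 2*((-460 + 15)*(-367 + 264)))) = 653852/(3*(-2 + 2*(-445*(-103)))) = 653852/(3*(-2 + 2*45835)) = 653852/(3*(-2 + 91670)) = (653852/3)/91668 = (653852/3)*(1/91668) = 163463/68751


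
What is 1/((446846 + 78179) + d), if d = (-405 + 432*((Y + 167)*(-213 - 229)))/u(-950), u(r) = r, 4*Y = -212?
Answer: 950/520541771 ≈ 1.8250e-6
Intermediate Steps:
Y = -53 (Y = (¼)*(-212) = -53)
d = 21768021/950 (d = (-405 + 432*((-53 + 167)*(-213 - 229)))/(-950) = (-405 + 432*(114*(-442)))*(-1/950) = (-405 + 432*(-50388))*(-1/950) = (-405 - 21767616)*(-1/950) = -21768021*(-1/950) = 21768021/950 ≈ 22914.)
1/((446846 + 78179) + d) = 1/((446846 + 78179) + 21768021/950) = 1/(525025 + 21768021/950) = 1/(520541771/950) = 950/520541771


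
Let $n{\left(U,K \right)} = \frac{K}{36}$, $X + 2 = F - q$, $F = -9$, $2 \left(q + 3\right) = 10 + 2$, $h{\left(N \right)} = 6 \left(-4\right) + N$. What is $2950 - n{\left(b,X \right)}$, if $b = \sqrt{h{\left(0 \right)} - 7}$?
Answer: $\frac{53107}{18} \approx 2950.4$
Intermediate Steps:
$h{\left(N \right)} = -24 + N$
$q = 3$ ($q = -3 + \frac{10 + 2}{2} = -3 + \frac{1}{2} \cdot 12 = -3 + 6 = 3$)
$b = i \sqrt{31}$ ($b = \sqrt{\left(-24 + 0\right) - 7} = \sqrt{-24 - 7} = \sqrt{-31} = i \sqrt{31} \approx 5.5678 i$)
$X = -14$ ($X = -2 - 12 = -14$)
$n{\left(U,K \right)} = \frac{K}{36}$ ($n{\left(U,K \right)} = K \frac{1}{36} = \frac{K}{36}$)
$2950 - n{\left(b,X \right)} = 2950 - \frac{1}{36} \left(-14\right) = 2950 - - \frac{7}{18} = 2950 + \frac{7}{18} = \frac{53107}{18}$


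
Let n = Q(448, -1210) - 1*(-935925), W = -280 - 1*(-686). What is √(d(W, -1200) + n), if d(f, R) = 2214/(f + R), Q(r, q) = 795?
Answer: 3*√16403895889/397 ≈ 967.84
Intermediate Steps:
W = 406 (W = -280 + 686 = 406)
d(f, R) = 2214/(R + f)
n = 936720 (n = 795 - 1*(-935925) = 795 + 935925 = 936720)
√(d(W, -1200) + n) = √(2214/(-1200 + 406) + 936720) = √(2214/(-794) + 936720) = √(2214*(-1/794) + 936720) = √(-1107/397 + 936720) = √(371876733/397) = 3*√16403895889/397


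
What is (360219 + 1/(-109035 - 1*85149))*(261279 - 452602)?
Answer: -13382807813858285/194184 ≈ -6.8918e+10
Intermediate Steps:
(360219 + 1/(-109035 - 1*85149))*(261279 - 452602) = (360219 + 1/(-109035 - 85149))*(-191323) = (360219 + 1/(-194184))*(-191323) = (360219 - 1/194184)*(-191323) = (69948766295/194184)*(-191323) = -13382807813858285/194184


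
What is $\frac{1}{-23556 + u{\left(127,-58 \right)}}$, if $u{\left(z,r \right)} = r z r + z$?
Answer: $\frac{1}{403799} \approx 2.4765 \cdot 10^{-6}$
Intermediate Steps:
$u{\left(z,r \right)} = z + z r^{2}$ ($u{\left(z,r \right)} = z r^{2} + z = z + z r^{2}$)
$\frac{1}{-23556 + u{\left(127,-58 \right)}} = \frac{1}{-23556 + 127 \left(1 + \left(-58\right)^{2}\right)} = \frac{1}{-23556 + 127 \left(1 + 3364\right)} = \frac{1}{-23556 + 127 \cdot 3365} = \frac{1}{-23556 + 427355} = \frac{1}{403799}$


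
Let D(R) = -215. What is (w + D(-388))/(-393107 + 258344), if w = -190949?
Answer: 191164/134763 ≈ 1.4185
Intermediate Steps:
(w + D(-388))/(-393107 + 258344) = (-190949 - 215)/(-393107 + 258344) = -191164/(-134763) = -191164*(-1/134763) = 191164/134763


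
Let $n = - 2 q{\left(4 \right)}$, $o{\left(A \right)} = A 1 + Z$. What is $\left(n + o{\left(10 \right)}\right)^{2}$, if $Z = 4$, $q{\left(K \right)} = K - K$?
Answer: $196$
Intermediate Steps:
$q{\left(K \right)} = 0$
$o{\left(A \right)} = 4 + A$ ($o{\left(A \right)} = A 1 + 4 = A + 4 = 4 + A$)
$n = 0$ ($n = \left(-2\right) 0 = 0$)
$\left(n + o{\left(10 \right)}\right)^{2} = \left(0 + \left(4 + 10\right)\right)^{2} = \left(0 + 14\right)^{2} = 14^{2} = 196$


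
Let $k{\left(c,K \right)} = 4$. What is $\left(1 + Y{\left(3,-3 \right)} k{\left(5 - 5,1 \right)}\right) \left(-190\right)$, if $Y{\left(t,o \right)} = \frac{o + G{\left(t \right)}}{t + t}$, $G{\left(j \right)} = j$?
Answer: $-190$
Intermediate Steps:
$Y{\left(t,o \right)} = \frac{o + t}{2 t}$ ($Y{\left(t,o \right)} = \frac{o + t}{t + t} = \frac{o + t}{2 t}$)
$\left(1 + Y{\left(3,-3 \right)} k{\left(5 - 5,1 \right)}\right) \left(-190\right) = \left(1 + \frac{-3 + 3}{2 \cdot 3} \cdot 4\right) \left(-190\right) = \left(1 + \frac{1}{2} \cdot \frac{1}{3} \cdot 0 \cdot 4\right) \left(-190\right) = \left(1 + 0 \cdot 4\right) \left(-190\right) = \left(1 + 0\right) \left(-190\right) = 1 \left(-190\right) = -190$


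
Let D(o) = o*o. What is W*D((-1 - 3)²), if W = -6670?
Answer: -1707520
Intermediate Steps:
D(o) = o²
W*D((-1 - 3)²) = -6670*(-1 - 3)⁴ = -6670*((-4)²)² = -6670*16² = -6670*256 = -1707520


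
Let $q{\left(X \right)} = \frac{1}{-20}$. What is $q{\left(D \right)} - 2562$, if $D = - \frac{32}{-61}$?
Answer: $- \frac{51241}{20} \approx -2562.1$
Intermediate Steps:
$D = \frac{32}{61}$ ($D = \left(-32\right) \left(- \frac{1}{61}\right) = \frac{32}{61} \approx 0.52459$)
$q{\left(X \right)} = - \frac{1}{20}$
$q{\left(D \right)} - 2562 = - \frac{1}{20} - 2562 = - \frac{51241}{20}$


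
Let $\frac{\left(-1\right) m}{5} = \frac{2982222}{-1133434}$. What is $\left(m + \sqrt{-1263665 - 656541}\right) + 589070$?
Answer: $\frac{333843438745}{566717} + i \sqrt{1920206} \approx 5.8908 \cdot 10^{5} + 1385.7 i$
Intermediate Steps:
$m = \frac{7455555}{566717}$ ($m = - 5 \frac{2982222}{-1133434} = - 5 \cdot 2982222 \left(- \frac{1}{1133434}\right) = \left(-5\right) \left(- \frac{1491111}{566717}\right) = \frac{7455555}{566717} \approx 13.156$)
$\left(m + \sqrt{-1263665 - 656541}\right) + 589070 = \left(\frac{7455555}{566717} + \sqrt{-1263665 - 656541}\right) + 589070 = \left(\frac{7455555}{566717} + \sqrt{-1920206}\right) + 589070 = \left(\frac{7455555}{566717} + i \sqrt{1920206}\right) + 589070 = \frac{333843438745}{566717} + i \sqrt{1920206}$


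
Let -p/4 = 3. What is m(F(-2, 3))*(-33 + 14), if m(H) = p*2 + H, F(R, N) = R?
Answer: 494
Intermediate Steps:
p = -12 (p = -4*3 = -12)
m(H) = -24 + H (m(H) = -12*2 + H = -24 + H)
m(F(-2, 3))*(-33 + 14) = (-24 - 2)*(-33 + 14) = -26*(-19) = 494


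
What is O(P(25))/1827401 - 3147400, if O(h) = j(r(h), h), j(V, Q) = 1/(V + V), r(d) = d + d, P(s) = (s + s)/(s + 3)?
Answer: -287578095369993/91370050 ≈ -3.1474e+6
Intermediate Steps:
P(s) = 2*s/(3 + s) (P(s) = (2*s)/(3 + s) = 2*s/(3 + s))
r(d) = 2*d
j(V, Q) = 1/(2*V)
O(h) = 1/(4*h) (O(h) = 1/(2*((2*h))) = (1/(2*h))/2 = 1/(4*h))
O(P(25))/1827401 - 3147400 = (1/(4*((2*25/(3 + 25)))))/1827401 - 3147400 = (1/(4*((2*25/28))))*(1/1827401) - 3147400 = (1/(4*((2*25*(1/28)))))*(1/1827401) - 3147400 = (1/(4*(25/14)))*(1/1827401) - 3147400 = ((1/4)*(14/25))*(1/1827401) - 3147400 = (7/50)*(1/1827401) - 3147400 = 7/91370050 - 3147400 = -287578095369993/91370050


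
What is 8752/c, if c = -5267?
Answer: -8752/5267 ≈ -1.6617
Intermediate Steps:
8752/c = 8752/(-5267) = 8752*(-1/5267) = -8752/5267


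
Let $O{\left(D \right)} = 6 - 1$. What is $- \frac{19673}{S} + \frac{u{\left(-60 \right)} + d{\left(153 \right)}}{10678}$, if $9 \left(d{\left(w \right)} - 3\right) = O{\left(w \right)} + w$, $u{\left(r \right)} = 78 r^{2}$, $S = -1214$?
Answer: $\frac{1239715009}{29166957} \approx 42.504$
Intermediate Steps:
$O{\left(D \right)} = 5$
$d{\left(w \right)} = \frac{32}{9} + \frac{w}{9}$ ($d{\left(w \right)} = 3 + \frac{5 + w}{9} = 3 + \left(\frac{5}{9} + \frac{w}{9}\right) = \frac{32}{9} + \frac{w}{9}$)
$- \frac{19673}{S} + \frac{u{\left(-60 \right)} + d{\left(153 \right)}}{10678} = - \frac{19673}{-1214} + \frac{78 \left(-60\right)^{2} + \left(\frac{32}{9} + \frac{1}{9} \cdot 153\right)}{10678} = \left(-19673\right) \left(- \frac{1}{1214}\right) + \left(78 \cdot 3600 + \left(\frac{32}{9} + 17\right)\right) \frac{1}{10678} = \frac{19673}{1214} + \left(280800 + \frac{185}{9}\right) \frac{1}{10678} = \frac{19673}{1214} + \frac{2527385}{9} \cdot \frac{1}{10678} = \frac{19673}{1214} + \frac{2527385}{96102} = \frac{1239715009}{29166957}$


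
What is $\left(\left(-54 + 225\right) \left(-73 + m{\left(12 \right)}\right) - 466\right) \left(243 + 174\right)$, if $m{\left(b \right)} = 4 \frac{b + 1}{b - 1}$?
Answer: $- \frac{55689099}{11} \approx -5.0626 \cdot 10^{6}$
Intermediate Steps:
$m{\left(b \right)} = \frac{4 \left(1 + b\right)}{-1 + b}$ ($m{\left(b \right)} = 4 \frac{1 + b}{-1 + b} = \frac{4 \left(1 + b\right)}{-1 + b}$)
$\left(\left(-54 + 225\right) \left(-73 + m{\left(12 \right)}\right) - 466\right) \left(243 + 174\right) = \left(\left(-54 + 225\right) \left(-73 + \frac{4 \left(1 + 12\right)}{-1 + 12}\right) - 466\right) \left(243 + 174\right) = \left(171 \left(-73 + 4 \cdot \frac{1}{11} \cdot 13\right) - 466\right) 417 = \left(171 \left(-73 + \frac{52}{11}\right) - 466\right) 417 = \left(171 \left(- \frac{751}{11}\right) - 466\right) 417 = \left(- \frac{128421}{11} - 466\right) 417 = \left(- \frac{133547}{11}\right) 417 = - \frac{55689099}{11}$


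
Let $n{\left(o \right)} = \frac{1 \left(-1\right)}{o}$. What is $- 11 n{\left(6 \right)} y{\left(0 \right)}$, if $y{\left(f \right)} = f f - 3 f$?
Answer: $0$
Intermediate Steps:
$y{\left(f \right)} = f^{2} - 3 f$
$n{\left(o \right)} = - \frac{1}{o}$
$- 11 n{\left(6 \right)} y{\left(0 \right)} = - 11 \left(- \frac{1}{6}\right) 0 \left(-3 + 0\right) = - 11 \left(\left(-1\right) \frac{1}{6}\right) 0 \left(-3\right) = \left(-11\right) \left(- \frac{1}{6}\right) 0 = \frac{11}{6} \cdot 0 = 0$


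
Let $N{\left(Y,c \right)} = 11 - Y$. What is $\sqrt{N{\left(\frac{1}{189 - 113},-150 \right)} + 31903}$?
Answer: $\frac{\sqrt{46083797}}{38} \approx 178.64$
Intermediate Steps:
$\sqrt{N{\left(\frac{1}{189 - 113},-150 \right)} + 31903} = \sqrt{\left(11 - \frac{1}{189 - 113}\right) + 31903} = \sqrt{\left(11 - \frac{1}{76}\right) + 31903} = \sqrt{\frac{835}{76} + 31903} = \sqrt{\frac{2425463}{76}} = \frac{\sqrt{46083797}}{38}$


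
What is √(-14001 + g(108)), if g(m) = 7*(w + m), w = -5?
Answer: 4*I*√830 ≈ 115.24*I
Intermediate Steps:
g(m) = -35 + 7*m (g(m) = 7*(-5 + m) = -35 + 7*m)
√(-14001 + g(108)) = √(-14001 + (-35 + 7*108)) = √(-14001 + (-35 + 756)) = √(-14001 + 721) = √(-13280) = 4*I*√830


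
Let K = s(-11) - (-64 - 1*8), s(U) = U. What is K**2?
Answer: 3721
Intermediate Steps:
K = 61 (K = -11 - (-64 - 1*8) = -11 - (-64 - 8) = -11 - 1*(-72) = -11 + 72 = 61)
K**2 = 61**2 = 3721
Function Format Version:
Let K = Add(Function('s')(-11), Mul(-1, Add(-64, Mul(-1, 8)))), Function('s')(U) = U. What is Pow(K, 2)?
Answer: 3721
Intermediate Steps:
K = 61 (K = Add(-11, Mul(-1, Add(-64, Mul(-1, 8)))) = Add(-11, Mul(-1, Add(-64, -8))) = Add(-11, Mul(-1, -72)) = Add(-11, 72) = 61)
Pow(K, 2) = Pow(61, 2) = 3721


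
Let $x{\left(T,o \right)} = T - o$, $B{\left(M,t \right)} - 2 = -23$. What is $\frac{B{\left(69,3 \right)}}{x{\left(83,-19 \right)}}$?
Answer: $- \frac{7}{34} \approx -0.20588$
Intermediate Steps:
$B{\left(M,t \right)} = -21$ ($B{\left(M,t \right)} = 2 - 23 = -21$)
$\frac{B{\left(69,3 \right)}}{x{\left(83,-19 \right)}} = - \frac{21}{83 - -19} = - \frac{21}{83 + 19} = - \frac{21}{102} = \left(-21\right) \frac{1}{102} = - \frac{7}{34}$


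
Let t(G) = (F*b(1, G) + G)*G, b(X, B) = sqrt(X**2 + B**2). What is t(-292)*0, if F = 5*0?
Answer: 0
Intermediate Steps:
F = 0
b(X, B) = sqrt(B**2 + X**2)
t(G) = G**2 (t(G) = (0*sqrt(G**2 + 1**2) + G)*G = (0*sqrt(G**2 + 1) + G)*G = (0*sqrt(1 + G**2) + G)*G = (0 + G)*G = G*G = G**2)
t(-292)*0 = (-292)**2*0 = 85264*0 = 0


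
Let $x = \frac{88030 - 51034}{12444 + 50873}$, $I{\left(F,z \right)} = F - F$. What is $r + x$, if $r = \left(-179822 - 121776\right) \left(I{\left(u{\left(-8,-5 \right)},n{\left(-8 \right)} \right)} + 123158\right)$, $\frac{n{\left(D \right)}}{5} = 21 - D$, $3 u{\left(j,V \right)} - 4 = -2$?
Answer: $- \frac{2351859721910432}{63317} \approx -3.7144 \cdot 10^{10}$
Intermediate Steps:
$u{\left(j,V \right)} = \frac{2}{3}$ ($u{\left(j,V \right)} = \frac{4}{3} + \frac{1}{3} \left(-2\right) = \frac{4}{3} - \frac{2}{3} = \frac{2}{3}$)
$n{\left(D \right)} = 105 - 5 D$ ($n{\left(D \right)} = 5 \left(21 - D\right) = 105 - 5 D$)
$I{\left(F,z \right)} = 0$
$r = -37144206484$ ($r = \left(-179822 - 121776\right) \left(0 + 123158\right) = \left(-301598\right) 123158 = -37144206484$)
$x = \frac{36996}{63317} \approx 0.5843$
$r + x = -37144206484 + \frac{36996}{63317} = - \frac{2351859721910432}{63317}$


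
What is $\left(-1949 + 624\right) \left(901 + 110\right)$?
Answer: $-1339575$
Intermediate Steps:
$\left(-1949 + 624\right) \left(901 + 110\right) = \left(-1325\right) 1011 = -1339575$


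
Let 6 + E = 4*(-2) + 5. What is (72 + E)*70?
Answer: 4410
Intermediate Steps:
E = -9 (E = -6 + (4*(-2) + 5) = -6 + (-8 + 5) = -6 - 3 = -9)
(72 + E)*70 = (72 - 9)*70 = 63*70 = 4410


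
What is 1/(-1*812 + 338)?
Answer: -1/474 ≈ -0.0021097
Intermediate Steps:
1/(-1*812 + 338) = 1/(-812 + 338) = 1/(-474) = -1/474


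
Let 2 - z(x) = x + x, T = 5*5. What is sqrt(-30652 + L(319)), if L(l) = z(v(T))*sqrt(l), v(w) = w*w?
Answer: 2*sqrt(-7663 - 312*sqrt(319)) ≈ 230.09*I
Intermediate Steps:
T = 25
v(w) = w**2
z(x) = 2 - 2*x (z(x) = 2 - (x + x) = 2 - 2*x)
L(l) = -1248*sqrt(l) (L(l) = (2 - 2*25**2)*sqrt(l) = (2 - 2*625)*sqrt(l) = (2 - 1250)*sqrt(l) = -1248*sqrt(l))
sqrt(-30652 + L(319)) = sqrt(-30652 - 1248*sqrt(319))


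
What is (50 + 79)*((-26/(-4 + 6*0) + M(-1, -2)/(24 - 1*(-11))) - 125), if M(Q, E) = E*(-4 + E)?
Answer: -1066959/70 ≈ -15242.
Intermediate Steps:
(50 + 79)*((-26/(-4 + 6*0) + M(-1, -2)/(24 - 1*(-11))) - 125) = (50 + 79)*((-26/(-4 + 6*0) + (-2*(-4 - 2))/(24 - 1*(-11))) - 125) = 129*((-26/(-4 + 0) + (-2*(-6))/(24 + 11)) - 125) = 129*((-26/(-4) + 12/35) - 125) = 129*((-26*(-1/4) + 12*(1/35)) - 125) = 129*((13/2 + 12/35) - 125) = 129*(479/70 - 125) = 129*(-8271/70) = -1066959/70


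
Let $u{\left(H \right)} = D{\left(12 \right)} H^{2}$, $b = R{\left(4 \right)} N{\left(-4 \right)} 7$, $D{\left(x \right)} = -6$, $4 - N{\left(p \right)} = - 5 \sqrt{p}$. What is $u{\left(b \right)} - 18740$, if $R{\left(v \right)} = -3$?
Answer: $203524 - 211680 i \approx 2.0352 \cdot 10^{5} - 2.1168 \cdot 10^{5} i$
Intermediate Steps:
$N{\left(p \right)} = 4 + 5 \sqrt{p}$ ($N{\left(p \right)} = 4 - - 5 \sqrt{p} = 4 + 5 \sqrt{p}$)
$b = -84 - 210 i$ ($b = - 3 \left(4 + 5 \sqrt{-4}\right) 7 = - 3 \left(4 + 5 \cdot 2 i\right) 7 = - 3 \left(4 + 10 i\right) 7 = \left(-12 - 30 i\right) 7 = -84 - 210 i \approx -84.0 - 210.0 i$)
$u{\left(H \right)} = - 6 H^{2}$
$u{\left(b \right)} - 18740 = - 6 \left(-84 - 210 i\right)^{2} - 18740 = -18740 - 6 \left(-84 - 210 i\right)^{2}$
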